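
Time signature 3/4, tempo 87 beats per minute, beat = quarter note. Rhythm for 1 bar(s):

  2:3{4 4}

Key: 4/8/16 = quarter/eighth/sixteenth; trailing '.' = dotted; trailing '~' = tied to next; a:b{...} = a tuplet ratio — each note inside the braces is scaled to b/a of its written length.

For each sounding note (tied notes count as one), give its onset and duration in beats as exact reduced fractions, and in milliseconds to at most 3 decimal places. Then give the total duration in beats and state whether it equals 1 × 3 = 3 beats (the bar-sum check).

1) 0.0ms=0b +1034.483ms=3/2b
2) 1034.483ms=3/2b +1034.483ms=3/2b
Σ=3b of 3 (87bpm 3/4) — PASS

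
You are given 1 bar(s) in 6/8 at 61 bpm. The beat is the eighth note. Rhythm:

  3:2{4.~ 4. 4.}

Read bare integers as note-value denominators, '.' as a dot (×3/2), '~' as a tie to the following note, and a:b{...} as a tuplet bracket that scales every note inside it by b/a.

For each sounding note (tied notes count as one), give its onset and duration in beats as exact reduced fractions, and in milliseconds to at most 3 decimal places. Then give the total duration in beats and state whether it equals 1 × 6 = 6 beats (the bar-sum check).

1) 0.0ms=0b +3934.426ms=4b
2) 3934.426ms=4b +1967.213ms=2b
Σ=6b of 6 (61bpm 6/8) — PASS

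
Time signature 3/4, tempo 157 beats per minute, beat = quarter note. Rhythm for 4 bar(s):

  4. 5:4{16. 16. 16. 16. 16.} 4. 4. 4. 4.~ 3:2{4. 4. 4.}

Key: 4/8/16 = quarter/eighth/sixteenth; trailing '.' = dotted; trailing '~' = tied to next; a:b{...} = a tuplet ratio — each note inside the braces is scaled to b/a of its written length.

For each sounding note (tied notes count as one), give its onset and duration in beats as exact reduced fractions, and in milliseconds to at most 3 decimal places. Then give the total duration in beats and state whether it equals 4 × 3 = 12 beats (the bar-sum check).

1) 0.0ms=0b +573.248ms=3/2b
2) 573.248ms=3/2b +114.65ms=3/10b
3) 687.898ms=9/5b +114.65ms=3/10b
4) 802.548ms=21/10b +114.65ms=3/10b
5) 917.197ms=12/5b +114.65ms=3/10b
6) 1031.847ms=27/10b +114.65ms=3/10b
7) 1146.497ms=3b +573.248ms=3/2b
8) 1719.745ms=9/2b +573.248ms=3/2b
9) 2292.994ms=6b +573.248ms=3/2b
10) 2866.242ms=15/2b +955.414ms=5/2b
11) 3821.656ms=10b +382.166ms=1b
12) 4203.822ms=11b +382.166ms=1b
Σ=12b of 12 (157bpm 3/4) — PASS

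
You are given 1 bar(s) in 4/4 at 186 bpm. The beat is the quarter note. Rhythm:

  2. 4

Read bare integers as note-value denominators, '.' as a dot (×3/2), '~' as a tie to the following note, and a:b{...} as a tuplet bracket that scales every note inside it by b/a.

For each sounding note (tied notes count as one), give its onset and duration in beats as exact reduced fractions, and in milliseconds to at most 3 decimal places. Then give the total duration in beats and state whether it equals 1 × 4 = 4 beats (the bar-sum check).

1) 0.0ms=0b +967.742ms=3b
2) 967.742ms=3b +322.581ms=1b
Σ=4b of 4 (186bpm 4/4) — PASS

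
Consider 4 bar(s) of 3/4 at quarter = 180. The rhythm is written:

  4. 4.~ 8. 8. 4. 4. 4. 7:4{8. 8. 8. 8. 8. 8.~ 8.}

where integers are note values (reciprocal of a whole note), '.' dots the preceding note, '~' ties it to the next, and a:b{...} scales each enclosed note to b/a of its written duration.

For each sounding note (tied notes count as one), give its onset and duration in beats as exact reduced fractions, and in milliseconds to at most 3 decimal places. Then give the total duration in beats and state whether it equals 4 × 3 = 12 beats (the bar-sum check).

1) 0.0ms=0b +500.0ms=3/2b
2) 500.0ms=3/2b +750.0ms=9/4b
3) 1250.0ms=15/4b +250.0ms=3/4b
4) 1500.0ms=9/2b +500.0ms=3/2b
5) 2000.0ms=6b +500.0ms=3/2b
6) 2500.0ms=15/2b +500.0ms=3/2b
7) 3000.0ms=9b +142.857ms=3/7b
8) 3142.857ms=66/7b +142.857ms=3/7b
9) 3285.714ms=69/7b +142.857ms=3/7b
10) 3428.571ms=72/7b +142.857ms=3/7b
11) 3571.429ms=75/7b +142.857ms=3/7b
12) 3714.286ms=78/7b +285.714ms=6/7b
Σ=12b of 12 (180bpm 3/4) — PASS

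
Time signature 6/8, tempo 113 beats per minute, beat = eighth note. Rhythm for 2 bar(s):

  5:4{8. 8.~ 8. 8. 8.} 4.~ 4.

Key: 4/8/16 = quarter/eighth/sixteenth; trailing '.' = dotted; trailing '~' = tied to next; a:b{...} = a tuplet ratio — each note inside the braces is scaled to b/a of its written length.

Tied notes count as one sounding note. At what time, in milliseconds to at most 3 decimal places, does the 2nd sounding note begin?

1. 0.0ms @ 0 + 637.168ms (6/5)
2. 637.168ms @ 6/5 + 1274.336ms (12/5)
3. 1911.504ms @ 18/5 + 637.168ms (6/5)
4. 2548.673ms @ 24/5 + 637.168ms (6/5)
5. 3185.841ms @ 6 + 3185.841ms (6)

note 2 onset = 6/5b = 637.168ms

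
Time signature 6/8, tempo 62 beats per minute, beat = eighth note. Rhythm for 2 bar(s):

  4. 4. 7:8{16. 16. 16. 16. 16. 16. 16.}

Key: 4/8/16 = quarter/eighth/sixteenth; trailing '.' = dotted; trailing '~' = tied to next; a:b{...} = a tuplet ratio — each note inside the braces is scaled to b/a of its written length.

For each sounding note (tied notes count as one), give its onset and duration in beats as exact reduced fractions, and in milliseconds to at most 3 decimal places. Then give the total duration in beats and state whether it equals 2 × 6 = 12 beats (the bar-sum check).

1) 0.0ms=0b +2903.226ms=3b
2) 2903.226ms=3b +2903.226ms=3b
3) 5806.452ms=6b +829.493ms=6/7b
4) 6635.945ms=48/7b +829.493ms=6/7b
5) 7465.438ms=54/7b +829.493ms=6/7b
6) 8294.931ms=60/7b +829.493ms=6/7b
7) 9124.424ms=66/7b +829.493ms=6/7b
8) 9953.917ms=72/7b +829.493ms=6/7b
9) 10783.41ms=78/7b +829.493ms=6/7b
Σ=12b of 12 (62bpm 6/8) — PASS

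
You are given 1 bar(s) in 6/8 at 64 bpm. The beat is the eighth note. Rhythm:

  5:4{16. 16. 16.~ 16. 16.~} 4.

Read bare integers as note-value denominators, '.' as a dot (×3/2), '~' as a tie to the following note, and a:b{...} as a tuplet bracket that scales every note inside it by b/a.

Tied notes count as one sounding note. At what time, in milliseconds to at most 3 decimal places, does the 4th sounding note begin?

note 4 onset = 12/5b = 2250.0ms

1. 0.0ms @ 0 + 562.5ms (3/5)
2. 562.5ms @ 3/5 + 562.5ms (3/5)
3. 1125.0ms @ 6/5 + 1125.0ms (6/5)
4. 2250.0ms @ 12/5 + 3375.0ms (18/5)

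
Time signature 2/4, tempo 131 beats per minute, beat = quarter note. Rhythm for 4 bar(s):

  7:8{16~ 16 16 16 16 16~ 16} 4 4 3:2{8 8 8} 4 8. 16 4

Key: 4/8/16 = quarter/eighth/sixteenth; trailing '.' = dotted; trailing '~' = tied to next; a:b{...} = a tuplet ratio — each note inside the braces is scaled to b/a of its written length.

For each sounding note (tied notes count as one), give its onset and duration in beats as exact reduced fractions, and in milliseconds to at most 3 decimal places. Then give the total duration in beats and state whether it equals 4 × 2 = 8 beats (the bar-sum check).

1) 0.0ms=0b +261.723ms=4/7b
2) 261.723ms=4/7b +130.862ms=2/7b
3) 392.585ms=6/7b +130.862ms=2/7b
4) 523.446ms=8/7b +130.862ms=2/7b
5) 654.308ms=10/7b +261.723ms=4/7b
6) 916.031ms=2b +458.015ms=1b
7) 1374.046ms=3b +458.015ms=1b
8) 1832.061ms=4b +152.672ms=1/3b
9) 1984.733ms=13/3b +152.672ms=1/3b
10) 2137.405ms=14/3b +152.672ms=1/3b
11) 2290.076ms=5b +458.015ms=1b
12) 2748.092ms=6b +343.511ms=3/4b
13) 3091.603ms=27/4b +114.504ms=1/4b
14) 3206.107ms=7b +458.015ms=1b
Σ=8b of 8 (131bpm 2/4) — PASS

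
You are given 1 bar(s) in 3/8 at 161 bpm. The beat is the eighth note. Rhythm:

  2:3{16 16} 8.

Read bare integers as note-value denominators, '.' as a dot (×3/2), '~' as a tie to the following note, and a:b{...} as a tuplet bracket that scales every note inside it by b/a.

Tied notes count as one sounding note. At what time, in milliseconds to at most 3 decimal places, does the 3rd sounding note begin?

1. 0.0ms @ 0 + 279.503ms (3/4)
2. 279.503ms @ 3/4 + 279.503ms (3/4)
3. 559.006ms @ 3/2 + 559.006ms (3/2)

note 3 onset = 3/2b = 559.006ms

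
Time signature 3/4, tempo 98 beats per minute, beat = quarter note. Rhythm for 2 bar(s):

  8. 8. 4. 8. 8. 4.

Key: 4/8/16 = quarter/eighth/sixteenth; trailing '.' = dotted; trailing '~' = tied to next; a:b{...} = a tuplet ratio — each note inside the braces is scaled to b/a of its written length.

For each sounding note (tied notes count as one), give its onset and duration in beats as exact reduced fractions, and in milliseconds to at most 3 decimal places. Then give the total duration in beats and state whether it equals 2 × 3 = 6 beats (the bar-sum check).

1) 0.0ms=0b +459.184ms=3/4b
2) 459.184ms=3/4b +459.184ms=3/4b
3) 918.367ms=3/2b +918.367ms=3/2b
4) 1836.735ms=3b +459.184ms=3/4b
5) 2295.918ms=15/4b +459.184ms=3/4b
6) 2755.102ms=9/2b +918.367ms=3/2b
Σ=6b of 6 (98bpm 3/4) — PASS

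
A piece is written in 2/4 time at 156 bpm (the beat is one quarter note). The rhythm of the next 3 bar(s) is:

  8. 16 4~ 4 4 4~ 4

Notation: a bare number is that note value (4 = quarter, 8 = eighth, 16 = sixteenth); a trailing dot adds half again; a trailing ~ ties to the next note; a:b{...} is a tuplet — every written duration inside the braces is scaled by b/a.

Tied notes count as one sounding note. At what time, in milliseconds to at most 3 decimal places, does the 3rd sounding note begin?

note 3 onset = 1b = 384.615ms

1. 0.0ms @ 0 + 288.462ms (3/4)
2. 288.462ms @ 3/4 + 96.154ms (1/4)
3. 384.615ms @ 1 + 769.231ms (2)
4. 1153.846ms @ 3 + 384.615ms (1)
5. 1538.462ms @ 4 + 769.231ms (2)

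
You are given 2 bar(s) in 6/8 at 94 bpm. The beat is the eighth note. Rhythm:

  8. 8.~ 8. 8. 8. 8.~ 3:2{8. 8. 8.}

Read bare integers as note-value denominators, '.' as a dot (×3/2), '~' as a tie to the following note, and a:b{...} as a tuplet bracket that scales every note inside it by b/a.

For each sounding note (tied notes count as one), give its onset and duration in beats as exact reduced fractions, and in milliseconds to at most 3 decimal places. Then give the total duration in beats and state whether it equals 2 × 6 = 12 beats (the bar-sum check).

1) 0.0ms=0b +957.447ms=3/2b
2) 957.447ms=3/2b +1914.894ms=3b
3) 2872.34ms=9/2b +957.447ms=3/2b
4) 3829.787ms=6b +957.447ms=3/2b
5) 4787.234ms=15/2b +1595.745ms=5/2b
6) 6382.979ms=10b +638.298ms=1b
7) 7021.277ms=11b +638.298ms=1b
Σ=12b of 12 (94bpm 6/8) — PASS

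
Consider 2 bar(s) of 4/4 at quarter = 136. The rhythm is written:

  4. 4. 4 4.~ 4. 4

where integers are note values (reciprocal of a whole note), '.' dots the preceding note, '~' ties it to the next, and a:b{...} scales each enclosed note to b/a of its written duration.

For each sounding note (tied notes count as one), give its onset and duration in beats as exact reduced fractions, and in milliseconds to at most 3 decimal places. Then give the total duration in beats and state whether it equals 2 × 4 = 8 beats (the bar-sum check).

1) 0.0ms=0b +661.765ms=3/2b
2) 661.765ms=3/2b +661.765ms=3/2b
3) 1323.529ms=3b +441.176ms=1b
4) 1764.706ms=4b +1323.529ms=3b
5) 3088.235ms=7b +441.176ms=1b
Σ=8b of 8 (136bpm 4/4) — PASS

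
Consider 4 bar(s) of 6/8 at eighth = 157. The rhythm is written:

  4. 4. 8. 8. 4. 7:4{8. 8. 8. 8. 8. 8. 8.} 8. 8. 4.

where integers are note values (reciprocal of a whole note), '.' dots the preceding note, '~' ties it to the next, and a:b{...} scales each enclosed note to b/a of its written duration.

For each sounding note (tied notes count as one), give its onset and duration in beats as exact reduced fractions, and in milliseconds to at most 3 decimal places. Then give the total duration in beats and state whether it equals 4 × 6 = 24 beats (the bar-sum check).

1) 0.0ms=0b +1146.497ms=3b
2) 1146.497ms=3b +1146.497ms=3b
3) 2292.994ms=6b +573.248ms=3/2b
4) 2866.242ms=15/2b +573.248ms=3/2b
5) 3439.49ms=9b +1146.497ms=3b
6) 4585.987ms=12b +327.571ms=6/7b
7) 4913.558ms=90/7b +327.571ms=6/7b
8) 5241.128ms=96/7b +327.571ms=6/7b
9) 5568.699ms=102/7b +327.571ms=6/7b
10) 5896.269ms=108/7b +327.571ms=6/7b
11) 6223.84ms=114/7b +327.571ms=6/7b
12) 6551.41ms=120/7b +327.571ms=6/7b
13) 6878.981ms=18b +573.248ms=3/2b
14) 7452.229ms=39/2b +573.248ms=3/2b
15) 8025.478ms=21b +1146.497ms=3b
Σ=24b of 24 (157bpm 6/8) — PASS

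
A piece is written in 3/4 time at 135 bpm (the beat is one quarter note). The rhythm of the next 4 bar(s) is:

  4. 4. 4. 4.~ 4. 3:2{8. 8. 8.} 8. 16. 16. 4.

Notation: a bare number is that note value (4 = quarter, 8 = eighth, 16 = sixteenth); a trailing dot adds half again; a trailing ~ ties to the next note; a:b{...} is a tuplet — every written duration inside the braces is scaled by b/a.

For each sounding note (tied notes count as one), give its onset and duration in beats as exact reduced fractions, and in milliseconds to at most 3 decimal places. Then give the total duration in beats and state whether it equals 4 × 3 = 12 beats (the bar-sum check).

1) 0.0ms=0b +666.667ms=3/2b
2) 666.667ms=3/2b +666.667ms=3/2b
3) 1333.333ms=3b +666.667ms=3/2b
4) 2000.0ms=9/2b +1333.333ms=3b
5) 3333.333ms=15/2b +222.222ms=1/2b
6) 3555.556ms=8b +222.222ms=1/2b
7) 3777.778ms=17/2b +222.222ms=1/2b
8) 4000.0ms=9b +333.333ms=3/4b
9) 4333.333ms=39/4b +166.667ms=3/8b
10) 4500.0ms=81/8b +166.667ms=3/8b
11) 4666.667ms=21/2b +666.667ms=3/2b
Σ=12b of 12 (135bpm 3/4) — PASS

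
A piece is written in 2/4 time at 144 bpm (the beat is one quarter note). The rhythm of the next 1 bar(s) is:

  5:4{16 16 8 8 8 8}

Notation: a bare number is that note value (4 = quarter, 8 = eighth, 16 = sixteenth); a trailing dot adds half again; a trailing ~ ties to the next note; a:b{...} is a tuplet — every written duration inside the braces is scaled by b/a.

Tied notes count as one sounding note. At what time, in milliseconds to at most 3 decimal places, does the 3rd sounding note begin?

1. 0.0ms @ 0 + 83.333ms (1/5)
2. 83.333ms @ 1/5 + 83.333ms (1/5)
3. 166.667ms @ 2/5 + 166.667ms (2/5)
4. 333.333ms @ 4/5 + 166.667ms (2/5)
5. 500.0ms @ 6/5 + 166.667ms (2/5)
6. 666.667ms @ 8/5 + 166.667ms (2/5)

note 3 onset = 2/5b = 166.667ms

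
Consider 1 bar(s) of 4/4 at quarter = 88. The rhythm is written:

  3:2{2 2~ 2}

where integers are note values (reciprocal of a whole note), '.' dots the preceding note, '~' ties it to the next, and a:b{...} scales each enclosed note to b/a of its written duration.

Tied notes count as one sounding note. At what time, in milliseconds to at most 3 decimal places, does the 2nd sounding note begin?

1. 0.0ms @ 0 + 909.091ms (4/3)
2. 909.091ms @ 4/3 + 1818.182ms (8/3)

note 2 onset = 4/3b = 909.091ms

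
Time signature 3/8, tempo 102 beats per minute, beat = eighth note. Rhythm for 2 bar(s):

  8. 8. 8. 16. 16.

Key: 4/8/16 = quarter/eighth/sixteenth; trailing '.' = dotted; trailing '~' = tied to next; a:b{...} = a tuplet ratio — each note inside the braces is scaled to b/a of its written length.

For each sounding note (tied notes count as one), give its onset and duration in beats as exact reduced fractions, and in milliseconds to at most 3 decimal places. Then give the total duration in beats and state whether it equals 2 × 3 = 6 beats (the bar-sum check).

1) 0.0ms=0b +882.353ms=3/2b
2) 882.353ms=3/2b +882.353ms=3/2b
3) 1764.706ms=3b +882.353ms=3/2b
4) 2647.059ms=9/2b +441.176ms=3/4b
5) 3088.235ms=21/4b +441.176ms=3/4b
Σ=6b of 6 (102bpm 3/8) — PASS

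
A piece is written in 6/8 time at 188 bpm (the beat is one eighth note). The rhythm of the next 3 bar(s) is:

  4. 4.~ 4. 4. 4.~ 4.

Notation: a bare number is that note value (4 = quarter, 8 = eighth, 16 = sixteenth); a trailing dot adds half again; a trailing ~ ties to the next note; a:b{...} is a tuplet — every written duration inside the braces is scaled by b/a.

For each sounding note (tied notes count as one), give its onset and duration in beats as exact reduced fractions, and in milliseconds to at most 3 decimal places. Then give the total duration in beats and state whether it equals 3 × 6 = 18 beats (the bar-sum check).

1) 0.0ms=0b +957.447ms=3b
2) 957.447ms=3b +1914.894ms=6b
3) 2872.34ms=9b +957.447ms=3b
4) 3829.787ms=12b +1914.894ms=6b
Σ=18b of 18 (188bpm 6/8) — PASS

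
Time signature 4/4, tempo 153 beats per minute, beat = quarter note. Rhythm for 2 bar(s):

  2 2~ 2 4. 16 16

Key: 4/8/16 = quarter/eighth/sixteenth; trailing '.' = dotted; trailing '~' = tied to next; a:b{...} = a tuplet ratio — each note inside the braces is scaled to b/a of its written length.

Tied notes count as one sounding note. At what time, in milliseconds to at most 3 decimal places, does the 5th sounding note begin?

note 5 onset = 31/4b = 3039.216ms

1. 0.0ms @ 0 + 784.314ms (2)
2. 784.314ms @ 2 + 1568.627ms (4)
3. 2352.941ms @ 6 + 588.235ms (3/2)
4. 2941.176ms @ 15/2 + 98.039ms (1/4)
5. 3039.216ms @ 31/4 + 98.039ms (1/4)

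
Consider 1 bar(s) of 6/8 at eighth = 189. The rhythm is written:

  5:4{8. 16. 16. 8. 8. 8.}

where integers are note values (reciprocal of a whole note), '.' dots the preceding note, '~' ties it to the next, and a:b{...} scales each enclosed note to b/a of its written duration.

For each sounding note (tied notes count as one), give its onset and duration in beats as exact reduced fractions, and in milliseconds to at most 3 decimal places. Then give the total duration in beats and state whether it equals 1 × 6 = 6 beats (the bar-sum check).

1) 0.0ms=0b +380.952ms=6/5b
2) 380.952ms=6/5b +190.476ms=3/5b
3) 571.429ms=9/5b +190.476ms=3/5b
4) 761.905ms=12/5b +380.952ms=6/5b
5) 1142.857ms=18/5b +380.952ms=6/5b
6) 1523.81ms=24/5b +380.952ms=6/5b
Σ=6b of 6 (189bpm 6/8) — PASS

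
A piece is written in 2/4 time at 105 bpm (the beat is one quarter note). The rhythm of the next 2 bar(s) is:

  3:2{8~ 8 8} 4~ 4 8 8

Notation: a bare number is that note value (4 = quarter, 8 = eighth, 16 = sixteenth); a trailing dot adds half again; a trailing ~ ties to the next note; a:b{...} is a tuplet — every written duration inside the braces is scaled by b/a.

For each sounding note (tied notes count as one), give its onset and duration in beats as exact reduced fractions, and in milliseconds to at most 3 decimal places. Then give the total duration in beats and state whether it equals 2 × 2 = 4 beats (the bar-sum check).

1) 0.0ms=0b +380.952ms=2/3b
2) 380.952ms=2/3b +190.476ms=1/3b
3) 571.429ms=1b +1142.857ms=2b
4) 1714.286ms=3b +285.714ms=1/2b
5) 2000.0ms=7/2b +285.714ms=1/2b
Σ=4b of 4 (105bpm 2/4) — PASS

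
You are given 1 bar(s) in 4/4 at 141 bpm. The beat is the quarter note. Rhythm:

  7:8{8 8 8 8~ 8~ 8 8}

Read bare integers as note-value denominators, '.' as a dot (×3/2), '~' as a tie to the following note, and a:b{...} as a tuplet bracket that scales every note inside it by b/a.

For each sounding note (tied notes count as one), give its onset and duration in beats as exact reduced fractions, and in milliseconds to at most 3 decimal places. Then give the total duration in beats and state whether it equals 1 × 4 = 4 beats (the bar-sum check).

1) 0.0ms=0b +243.161ms=4/7b
2) 243.161ms=4/7b +243.161ms=4/7b
3) 486.322ms=8/7b +243.161ms=4/7b
4) 729.483ms=12/7b +729.483ms=12/7b
5) 1458.967ms=24/7b +243.161ms=4/7b
Σ=4b of 4 (141bpm 4/4) — PASS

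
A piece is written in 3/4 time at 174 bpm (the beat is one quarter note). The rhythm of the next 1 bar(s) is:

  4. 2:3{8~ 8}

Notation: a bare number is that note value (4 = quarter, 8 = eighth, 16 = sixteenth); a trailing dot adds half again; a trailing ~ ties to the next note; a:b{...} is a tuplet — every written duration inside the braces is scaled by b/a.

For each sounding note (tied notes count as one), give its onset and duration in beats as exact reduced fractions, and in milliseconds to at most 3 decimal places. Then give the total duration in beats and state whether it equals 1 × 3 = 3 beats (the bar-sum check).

1) 0.0ms=0b +517.241ms=3/2b
2) 517.241ms=3/2b +517.241ms=3/2b
Σ=3b of 3 (174bpm 3/4) — PASS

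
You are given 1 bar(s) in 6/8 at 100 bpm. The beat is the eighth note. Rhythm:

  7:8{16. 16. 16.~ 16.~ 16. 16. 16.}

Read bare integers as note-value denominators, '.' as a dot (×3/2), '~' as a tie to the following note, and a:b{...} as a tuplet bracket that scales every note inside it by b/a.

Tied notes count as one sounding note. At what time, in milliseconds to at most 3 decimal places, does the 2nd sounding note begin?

1. 0.0ms @ 0 + 514.286ms (6/7)
2. 514.286ms @ 6/7 + 514.286ms (6/7)
3. 1028.571ms @ 12/7 + 1542.857ms (18/7)
4. 2571.429ms @ 30/7 + 514.286ms (6/7)
5. 3085.714ms @ 36/7 + 514.286ms (6/7)

note 2 onset = 6/7b = 514.286ms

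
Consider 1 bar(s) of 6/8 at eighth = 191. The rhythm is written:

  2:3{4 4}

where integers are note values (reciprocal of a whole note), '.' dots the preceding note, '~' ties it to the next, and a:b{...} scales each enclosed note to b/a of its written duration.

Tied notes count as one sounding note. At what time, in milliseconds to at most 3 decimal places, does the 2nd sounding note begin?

note 2 onset = 3b = 942.408ms

1. 0.0ms @ 0 + 942.408ms (3)
2. 942.408ms @ 3 + 942.408ms (3)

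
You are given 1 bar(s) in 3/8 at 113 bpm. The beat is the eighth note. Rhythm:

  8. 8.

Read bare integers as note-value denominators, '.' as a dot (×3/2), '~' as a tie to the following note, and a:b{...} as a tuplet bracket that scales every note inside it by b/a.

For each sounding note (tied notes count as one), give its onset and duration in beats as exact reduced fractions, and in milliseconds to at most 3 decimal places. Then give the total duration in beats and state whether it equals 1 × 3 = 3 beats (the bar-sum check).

1) 0.0ms=0b +796.46ms=3/2b
2) 796.46ms=3/2b +796.46ms=3/2b
Σ=3b of 3 (113bpm 3/8) — PASS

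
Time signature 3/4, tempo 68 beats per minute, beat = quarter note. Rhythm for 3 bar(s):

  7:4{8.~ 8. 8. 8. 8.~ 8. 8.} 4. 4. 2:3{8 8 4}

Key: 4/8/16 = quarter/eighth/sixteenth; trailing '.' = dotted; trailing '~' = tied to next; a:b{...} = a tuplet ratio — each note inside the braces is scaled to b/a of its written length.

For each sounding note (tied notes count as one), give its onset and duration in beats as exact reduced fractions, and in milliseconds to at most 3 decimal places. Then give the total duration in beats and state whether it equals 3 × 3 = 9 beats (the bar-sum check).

1) 0.0ms=0b +756.303ms=6/7b
2) 756.303ms=6/7b +378.151ms=3/7b
3) 1134.454ms=9/7b +378.151ms=3/7b
4) 1512.605ms=12/7b +756.303ms=6/7b
5) 2268.908ms=18/7b +378.151ms=3/7b
6) 2647.059ms=3b +1323.529ms=3/2b
7) 3970.588ms=9/2b +1323.529ms=3/2b
8) 5294.118ms=6b +661.765ms=3/4b
9) 5955.882ms=27/4b +661.765ms=3/4b
10) 6617.647ms=15/2b +1323.529ms=3/2b
Σ=9b of 9 (68bpm 3/4) — PASS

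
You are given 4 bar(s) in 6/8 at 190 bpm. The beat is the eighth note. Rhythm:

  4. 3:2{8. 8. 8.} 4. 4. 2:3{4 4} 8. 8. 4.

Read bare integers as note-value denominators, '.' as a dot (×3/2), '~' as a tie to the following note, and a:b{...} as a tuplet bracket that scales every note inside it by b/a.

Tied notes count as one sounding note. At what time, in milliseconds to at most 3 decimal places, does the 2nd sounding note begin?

1. 0.0ms @ 0 + 947.368ms (3)
2. 947.368ms @ 3 + 315.789ms (1)
3. 1263.158ms @ 4 + 315.789ms (1)
4. 1578.947ms @ 5 + 315.789ms (1)
5. 1894.737ms @ 6 + 947.368ms (3)
6. 2842.105ms @ 9 + 947.368ms (3)
7. 3789.474ms @ 12 + 947.368ms (3)
8. 4736.842ms @ 15 + 947.368ms (3)
9. 5684.211ms @ 18 + 473.684ms (3/2)
10. 6157.895ms @ 39/2 + 473.684ms (3/2)
11. 6631.579ms @ 21 + 947.368ms (3)

note 2 onset = 3b = 947.368ms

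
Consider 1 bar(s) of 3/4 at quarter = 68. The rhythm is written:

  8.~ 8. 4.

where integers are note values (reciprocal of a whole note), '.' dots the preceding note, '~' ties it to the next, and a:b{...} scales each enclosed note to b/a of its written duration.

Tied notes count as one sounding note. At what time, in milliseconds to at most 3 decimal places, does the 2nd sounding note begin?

1. 0.0ms @ 0 + 1323.529ms (3/2)
2. 1323.529ms @ 3/2 + 1323.529ms (3/2)

note 2 onset = 3/2b = 1323.529ms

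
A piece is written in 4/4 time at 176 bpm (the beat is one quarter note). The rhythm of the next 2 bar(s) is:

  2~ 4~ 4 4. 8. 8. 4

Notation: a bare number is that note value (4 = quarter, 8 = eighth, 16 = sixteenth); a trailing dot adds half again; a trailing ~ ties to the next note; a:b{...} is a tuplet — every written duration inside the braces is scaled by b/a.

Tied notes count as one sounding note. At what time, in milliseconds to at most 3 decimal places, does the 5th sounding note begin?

1. 0.0ms @ 0 + 1363.636ms (4)
2. 1363.636ms @ 4 + 511.364ms (3/2)
3. 1875.0ms @ 11/2 + 255.682ms (3/4)
4. 2130.682ms @ 25/4 + 255.682ms (3/4)
5. 2386.364ms @ 7 + 340.909ms (1)

note 5 onset = 7b = 2386.364ms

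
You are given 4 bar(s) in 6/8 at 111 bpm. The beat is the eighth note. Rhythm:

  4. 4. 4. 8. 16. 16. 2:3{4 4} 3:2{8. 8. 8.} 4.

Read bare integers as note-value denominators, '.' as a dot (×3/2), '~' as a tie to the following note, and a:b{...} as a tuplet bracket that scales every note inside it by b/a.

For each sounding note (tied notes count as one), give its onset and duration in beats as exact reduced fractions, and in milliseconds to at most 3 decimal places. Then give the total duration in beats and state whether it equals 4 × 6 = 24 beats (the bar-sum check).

1) 0.0ms=0b +1621.622ms=3b
2) 1621.622ms=3b +1621.622ms=3b
3) 3243.243ms=6b +1621.622ms=3b
4) 4864.865ms=9b +810.811ms=3/2b
5) 5675.676ms=21/2b +405.405ms=3/4b
6) 6081.081ms=45/4b +405.405ms=3/4b
7) 6486.486ms=12b +1621.622ms=3b
8) 8108.108ms=15b +1621.622ms=3b
9) 9729.73ms=18b +540.541ms=1b
10) 10270.27ms=19b +540.541ms=1b
11) 10810.811ms=20b +540.541ms=1b
12) 11351.351ms=21b +1621.622ms=3b
Σ=24b of 24 (111bpm 6/8) — PASS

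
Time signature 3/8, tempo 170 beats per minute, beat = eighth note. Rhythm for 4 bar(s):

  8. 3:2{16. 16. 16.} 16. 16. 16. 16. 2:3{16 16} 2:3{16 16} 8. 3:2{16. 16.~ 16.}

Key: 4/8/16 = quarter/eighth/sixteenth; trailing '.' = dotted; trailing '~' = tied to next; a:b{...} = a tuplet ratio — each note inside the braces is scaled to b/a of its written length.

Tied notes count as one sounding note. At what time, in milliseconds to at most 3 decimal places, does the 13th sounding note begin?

note 13 onset = 9b = 3176.471ms

1. 0.0ms @ 0 + 529.412ms (3/2)
2. 529.412ms @ 3/2 + 176.471ms (1/2)
3. 705.882ms @ 2 + 176.471ms (1/2)
4. 882.353ms @ 5/2 + 176.471ms (1/2)
5. 1058.824ms @ 3 + 264.706ms (3/4)
6. 1323.529ms @ 15/4 + 264.706ms (3/4)
7. 1588.235ms @ 9/2 + 264.706ms (3/4)
8. 1852.941ms @ 21/4 + 264.706ms (3/4)
9. 2117.647ms @ 6 + 264.706ms (3/4)
10. 2382.353ms @ 27/4 + 264.706ms (3/4)
11. 2647.059ms @ 15/2 + 264.706ms (3/4)
12. 2911.765ms @ 33/4 + 264.706ms (3/4)
13. 3176.471ms @ 9 + 529.412ms (3/2)
14. 3705.882ms @ 21/2 + 176.471ms (1/2)
15. 3882.353ms @ 11 + 352.941ms (1)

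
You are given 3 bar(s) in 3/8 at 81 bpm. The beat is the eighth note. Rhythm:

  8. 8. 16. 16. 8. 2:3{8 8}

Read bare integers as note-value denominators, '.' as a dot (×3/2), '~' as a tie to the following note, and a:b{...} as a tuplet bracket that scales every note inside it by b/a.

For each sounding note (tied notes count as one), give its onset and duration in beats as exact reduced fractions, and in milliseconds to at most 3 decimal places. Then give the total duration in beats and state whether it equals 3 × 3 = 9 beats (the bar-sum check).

1) 0.0ms=0b +1111.111ms=3/2b
2) 1111.111ms=3/2b +1111.111ms=3/2b
3) 2222.222ms=3b +555.556ms=3/4b
4) 2777.778ms=15/4b +555.556ms=3/4b
5) 3333.333ms=9/2b +1111.111ms=3/2b
6) 4444.444ms=6b +1111.111ms=3/2b
7) 5555.556ms=15/2b +1111.111ms=3/2b
Σ=9b of 9 (81bpm 3/8) — PASS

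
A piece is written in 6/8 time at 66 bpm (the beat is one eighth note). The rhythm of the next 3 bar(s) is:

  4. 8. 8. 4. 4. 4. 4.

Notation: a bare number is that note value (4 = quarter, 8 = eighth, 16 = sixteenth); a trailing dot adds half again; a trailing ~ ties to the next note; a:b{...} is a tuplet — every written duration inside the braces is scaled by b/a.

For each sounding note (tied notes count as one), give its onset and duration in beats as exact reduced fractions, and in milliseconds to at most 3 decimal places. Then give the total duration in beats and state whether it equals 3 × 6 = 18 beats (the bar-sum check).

1) 0.0ms=0b +2727.273ms=3b
2) 2727.273ms=3b +1363.636ms=3/2b
3) 4090.909ms=9/2b +1363.636ms=3/2b
4) 5454.545ms=6b +2727.273ms=3b
5) 8181.818ms=9b +2727.273ms=3b
6) 10909.091ms=12b +2727.273ms=3b
7) 13636.364ms=15b +2727.273ms=3b
Σ=18b of 18 (66bpm 6/8) — PASS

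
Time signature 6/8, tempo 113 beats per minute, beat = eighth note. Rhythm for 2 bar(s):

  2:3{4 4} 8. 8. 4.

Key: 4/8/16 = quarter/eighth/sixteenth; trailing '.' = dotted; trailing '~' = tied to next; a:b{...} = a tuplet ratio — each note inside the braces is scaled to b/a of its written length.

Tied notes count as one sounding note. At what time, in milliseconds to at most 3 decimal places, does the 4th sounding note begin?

1. 0.0ms @ 0 + 1592.92ms (3)
2. 1592.92ms @ 3 + 1592.92ms (3)
3. 3185.841ms @ 6 + 796.46ms (3/2)
4. 3982.301ms @ 15/2 + 796.46ms (3/2)
5. 4778.761ms @ 9 + 1592.92ms (3)

note 4 onset = 15/2b = 3982.301ms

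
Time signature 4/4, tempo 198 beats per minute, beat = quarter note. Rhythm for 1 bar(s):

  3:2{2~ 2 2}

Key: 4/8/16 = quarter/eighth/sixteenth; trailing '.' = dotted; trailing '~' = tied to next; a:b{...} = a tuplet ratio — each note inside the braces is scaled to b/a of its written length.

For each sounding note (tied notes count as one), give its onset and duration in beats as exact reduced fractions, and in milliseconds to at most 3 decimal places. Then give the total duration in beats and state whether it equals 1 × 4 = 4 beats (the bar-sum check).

1) 0.0ms=0b +808.081ms=8/3b
2) 808.081ms=8/3b +404.04ms=4/3b
Σ=4b of 4 (198bpm 4/4) — PASS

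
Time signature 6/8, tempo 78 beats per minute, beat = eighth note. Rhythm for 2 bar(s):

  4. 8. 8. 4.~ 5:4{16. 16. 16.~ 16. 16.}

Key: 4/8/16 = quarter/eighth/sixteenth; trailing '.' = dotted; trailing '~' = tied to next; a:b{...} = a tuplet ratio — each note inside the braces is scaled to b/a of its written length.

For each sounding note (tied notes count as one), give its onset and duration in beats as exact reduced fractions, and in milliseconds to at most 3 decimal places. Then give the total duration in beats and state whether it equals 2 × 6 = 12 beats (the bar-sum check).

1) 0.0ms=0b +2307.692ms=3b
2) 2307.692ms=3b +1153.846ms=3/2b
3) 3461.538ms=9/2b +1153.846ms=3/2b
4) 4615.385ms=6b +2769.231ms=18/5b
5) 7384.615ms=48/5b +461.538ms=3/5b
6) 7846.154ms=51/5b +923.077ms=6/5b
7) 8769.231ms=57/5b +461.538ms=3/5b
Σ=12b of 12 (78bpm 6/8) — PASS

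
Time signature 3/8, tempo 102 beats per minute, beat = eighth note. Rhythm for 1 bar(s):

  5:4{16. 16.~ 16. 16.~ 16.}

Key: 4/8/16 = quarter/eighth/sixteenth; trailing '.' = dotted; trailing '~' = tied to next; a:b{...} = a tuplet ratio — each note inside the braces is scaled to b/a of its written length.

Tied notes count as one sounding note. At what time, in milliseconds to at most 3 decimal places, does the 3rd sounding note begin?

1. 0.0ms @ 0 + 352.941ms (3/5)
2. 352.941ms @ 3/5 + 705.882ms (6/5)
3. 1058.824ms @ 9/5 + 705.882ms (6/5)

note 3 onset = 9/5b = 1058.824ms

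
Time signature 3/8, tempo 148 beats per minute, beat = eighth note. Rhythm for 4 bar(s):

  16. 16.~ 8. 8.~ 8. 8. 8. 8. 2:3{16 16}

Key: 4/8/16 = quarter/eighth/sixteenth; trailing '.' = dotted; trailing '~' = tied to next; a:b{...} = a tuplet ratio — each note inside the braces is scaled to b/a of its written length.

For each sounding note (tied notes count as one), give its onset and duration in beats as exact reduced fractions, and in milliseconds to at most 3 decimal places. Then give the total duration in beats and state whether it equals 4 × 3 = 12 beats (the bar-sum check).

1) 0.0ms=0b +304.054ms=3/4b
2) 304.054ms=3/4b +912.162ms=9/4b
3) 1216.216ms=3b +1216.216ms=3b
4) 2432.432ms=6b +608.108ms=3/2b
5) 3040.541ms=15/2b +608.108ms=3/2b
6) 3648.649ms=9b +608.108ms=3/2b
7) 4256.757ms=21/2b +304.054ms=3/4b
8) 4560.811ms=45/4b +304.054ms=3/4b
Σ=12b of 12 (148bpm 3/8) — PASS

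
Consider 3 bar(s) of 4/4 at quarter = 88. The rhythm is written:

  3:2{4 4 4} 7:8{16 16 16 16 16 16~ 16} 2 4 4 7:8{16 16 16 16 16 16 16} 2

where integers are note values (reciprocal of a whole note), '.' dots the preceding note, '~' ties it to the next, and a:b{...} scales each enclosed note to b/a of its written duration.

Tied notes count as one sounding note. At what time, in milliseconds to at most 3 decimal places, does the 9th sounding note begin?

1. 0.0ms @ 0 + 454.545ms (2/3)
2. 454.545ms @ 2/3 + 454.545ms (2/3)
3. 909.091ms @ 4/3 + 454.545ms (2/3)
4. 1363.636ms @ 2 + 194.805ms (2/7)
5. 1558.442ms @ 16/7 + 194.805ms (2/7)
6. 1753.247ms @ 18/7 + 194.805ms (2/7)
7. 1948.052ms @ 20/7 + 194.805ms (2/7)
8. 2142.857ms @ 22/7 + 194.805ms (2/7)
9. 2337.662ms @ 24/7 + 389.61ms (4/7)
10. 2727.273ms @ 4 + 1363.636ms (2)
11. 4090.909ms @ 6 + 681.818ms (1)
12. 4772.727ms @ 7 + 681.818ms (1)
13. 5454.545ms @ 8 + 194.805ms (2/7)
14. 5649.351ms @ 58/7 + 194.805ms (2/7)
15. 5844.156ms @ 60/7 + 194.805ms (2/7)
16. 6038.961ms @ 62/7 + 194.805ms (2/7)
17. 6233.766ms @ 64/7 + 194.805ms (2/7)
18. 6428.571ms @ 66/7 + 194.805ms (2/7)
19. 6623.377ms @ 68/7 + 194.805ms (2/7)
20. 6818.182ms @ 10 + 1363.636ms (2)

note 9 onset = 24/7b = 2337.662ms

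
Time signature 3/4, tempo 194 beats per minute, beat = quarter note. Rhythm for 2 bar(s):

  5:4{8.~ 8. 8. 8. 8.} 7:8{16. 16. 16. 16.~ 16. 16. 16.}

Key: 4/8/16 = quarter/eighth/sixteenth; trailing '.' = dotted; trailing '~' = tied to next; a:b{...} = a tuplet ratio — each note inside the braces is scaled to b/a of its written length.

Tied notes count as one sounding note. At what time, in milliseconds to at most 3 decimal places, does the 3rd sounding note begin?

1. 0.0ms @ 0 + 371.134ms (6/5)
2. 371.134ms @ 6/5 + 185.567ms (3/5)
3. 556.701ms @ 9/5 + 185.567ms (3/5)
4. 742.268ms @ 12/5 + 185.567ms (3/5)
5. 927.835ms @ 3 + 132.548ms (3/7)
6. 1060.383ms @ 24/7 + 132.548ms (3/7)
7. 1192.931ms @ 27/7 + 132.548ms (3/7)
8. 1325.479ms @ 30/7 + 265.096ms (6/7)
9. 1590.574ms @ 36/7 + 132.548ms (3/7)
10. 1723.122ms @ 39/7 + 132.548ms (3/7)

note 3 onset = 9/5b = 556.701ms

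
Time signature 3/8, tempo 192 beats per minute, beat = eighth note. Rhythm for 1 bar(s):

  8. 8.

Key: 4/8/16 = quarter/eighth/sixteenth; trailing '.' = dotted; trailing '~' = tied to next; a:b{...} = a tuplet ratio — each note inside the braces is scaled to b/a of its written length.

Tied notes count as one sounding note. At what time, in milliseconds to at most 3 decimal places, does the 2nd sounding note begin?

note 2 onset = 3/2b = 468.75ms

1. 0.0ms @ 0 + 468.75ms (3/2)
2. 468.75ms @ 3/2 + 468.75ms (3/2)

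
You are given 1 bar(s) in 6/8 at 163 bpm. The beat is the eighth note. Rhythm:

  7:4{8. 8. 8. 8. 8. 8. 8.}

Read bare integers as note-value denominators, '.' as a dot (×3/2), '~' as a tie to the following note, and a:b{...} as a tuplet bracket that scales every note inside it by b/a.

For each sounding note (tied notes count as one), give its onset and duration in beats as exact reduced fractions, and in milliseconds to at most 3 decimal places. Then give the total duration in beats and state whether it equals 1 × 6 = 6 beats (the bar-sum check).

1) 0.0ms=0b +315.513ms=6/7b
2) 315.513ms=6/7b +315.513ms=6/7b
3) 631.025ms=12/7b +315.513ms=6/7b
4) 946.538ms=18/7b +315.513ms=6/7b
5) 1262.051ms=24/7b +315.513ms=6/7b
6) 1577.564ms=30/7b +315.513ms=6/7b
7) 1893.076ms=36/7b +315.513ms=6/7b
Σ=6b of 6 (163bpm 6/8) — PASS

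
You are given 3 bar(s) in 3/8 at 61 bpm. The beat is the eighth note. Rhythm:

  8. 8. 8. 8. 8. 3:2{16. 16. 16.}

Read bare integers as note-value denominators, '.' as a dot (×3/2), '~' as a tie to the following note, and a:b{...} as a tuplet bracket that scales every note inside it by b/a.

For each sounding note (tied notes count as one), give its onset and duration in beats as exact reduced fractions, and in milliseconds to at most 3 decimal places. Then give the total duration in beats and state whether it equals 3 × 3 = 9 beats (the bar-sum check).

1) 0.0ms=0b +1475.41ms=3/2b
2) 1475.41ms=3/2b +1475.41ms=3/2b
3) 2950.82ms=3b +1475.41ms=3/2b
4) 4426.23ms=9/2b +1475.41ms=3/2b
5) 5901.639ms=6b +1475.41ms=3/2b
6) 7377.049ms=15/2b +491.803ms=1/2b
7) 7868.852ms=8b +491.803ms=1/2b
8) 8360.656ms=17/2b +491.803ms=1/2b
Σ=9b of 9 (61bpm 3/8) — PASS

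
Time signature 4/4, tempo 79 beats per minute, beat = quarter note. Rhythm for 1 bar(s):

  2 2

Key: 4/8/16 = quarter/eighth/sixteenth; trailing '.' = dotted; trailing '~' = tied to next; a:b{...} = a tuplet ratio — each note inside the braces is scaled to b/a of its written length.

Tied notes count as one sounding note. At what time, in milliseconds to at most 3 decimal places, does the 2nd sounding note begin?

1. 0.0ms @ 0 + 1518.987ms (2)
2. 1518.987ms @ 2 + 1518.987ms (2)

note 2 onset = 2b = 1518.987ms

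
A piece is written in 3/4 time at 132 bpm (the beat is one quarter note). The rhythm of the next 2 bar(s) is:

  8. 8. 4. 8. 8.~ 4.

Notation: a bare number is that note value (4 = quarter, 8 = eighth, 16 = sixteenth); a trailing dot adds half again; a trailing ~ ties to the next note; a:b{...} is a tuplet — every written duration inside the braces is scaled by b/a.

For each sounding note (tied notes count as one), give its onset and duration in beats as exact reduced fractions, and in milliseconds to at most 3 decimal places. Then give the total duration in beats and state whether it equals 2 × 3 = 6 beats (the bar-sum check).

1) 0.0ms=0b +340.909ms=3/4b
2) 340.909ms=3/4b +340.909ms=3/4b
3) 681.818ms=3/2b +681.818ms=3/2b
4) 1363.636ms=3b +340.909ms=3/4b
5) 1704.545ms=15/4b +1022.727ms=9/4b
Σ=6b of 6 (132bpm 3/4) — PASS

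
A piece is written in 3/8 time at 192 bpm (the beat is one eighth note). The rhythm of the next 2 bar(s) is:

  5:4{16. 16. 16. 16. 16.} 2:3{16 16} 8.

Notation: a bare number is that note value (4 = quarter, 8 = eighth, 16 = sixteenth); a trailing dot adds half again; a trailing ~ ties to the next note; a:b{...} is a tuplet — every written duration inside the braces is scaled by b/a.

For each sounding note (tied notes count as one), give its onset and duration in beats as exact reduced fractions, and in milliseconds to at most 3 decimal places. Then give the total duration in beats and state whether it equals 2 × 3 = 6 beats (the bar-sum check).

1) 0.0ms=0b +187.5ms=3/5b
2) 187.5ms=3/5b +187.5ms=3/5b
3) 375.0ms=6/5b +187.5ms=3/5b
4) 562.5ms=9/5b +187.5ms=3/5b
5) 750.0ms=12/5b +187.5ms=3/5b
6) 937.5ms=3b +234.375ms=3/4b
7) 1171.875ms=15/4b +234.375ms=3/4b
8) 1406.25ms=9/2b +468.75ms=3/2b
Σ=6b of 6 (192bpm 3/8) — PASS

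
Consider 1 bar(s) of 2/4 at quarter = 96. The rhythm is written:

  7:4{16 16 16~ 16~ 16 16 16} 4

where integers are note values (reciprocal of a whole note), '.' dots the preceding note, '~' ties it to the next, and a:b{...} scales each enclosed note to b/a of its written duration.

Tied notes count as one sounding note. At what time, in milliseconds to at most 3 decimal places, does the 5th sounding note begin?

1. 0.0ms @ 0 + 89.286ms (1/7)
2. 89.286ms @ 1/7 + 89.286ms (1/7)
3. 178.571ms @ 2/7 + 267.857ms (3/7)
4. 446.429ms @ 5/7 + 89.286ms (1/7)
5. 535.714ms @ 6/7 + 89.286ms (1/7)
6. 625.0ms @ 1 + 625.0ms (1)

note 5 onset = 6/7b = 535.714ms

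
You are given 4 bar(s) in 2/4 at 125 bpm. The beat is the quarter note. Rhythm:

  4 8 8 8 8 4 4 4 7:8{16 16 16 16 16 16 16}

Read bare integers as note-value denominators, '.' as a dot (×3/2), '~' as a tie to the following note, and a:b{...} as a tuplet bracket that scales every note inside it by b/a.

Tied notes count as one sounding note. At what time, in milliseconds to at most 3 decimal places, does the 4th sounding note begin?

note 4 onset = 2b = 960.0ms

1. 0.0ms @ 0 + 480.0ms (1)
2. 480.0ms @ 1 + 240.0ms (1/2)
3. 720.0ms @ 3/2 + 240.0ms (1/2)
4. 960.0ms @ 2 + 240.0ms (1/2)
5. 1200.0ms @ 5/2 + 240.0ms (1/2)
6. 1440.0ms @ 3 + 480.0ms (1)
7. 1920.0ms @ 4 + 480.0ms (1)
8. 2400.0ms @ 5 + 480.0ms (1)
9. 2880.0ms @ 6 + 137.143ms (2/7)
10. 3017.143ms @ 44/7 + 137.143ms (2/7)
11. 3154.286ms @ 46/7 + 137.143ms (2/7)
12. 3291.429ms @ 48/7 + 137.143ms (2/7)
13. 3428.571ms @ 50/7 + 137.143ms (2/7)
14. 3565.714ms @ 52/7 + 137.143ms (2/7)
15. 3702.857ms @ 54/7 + 137.143ms (2/7)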